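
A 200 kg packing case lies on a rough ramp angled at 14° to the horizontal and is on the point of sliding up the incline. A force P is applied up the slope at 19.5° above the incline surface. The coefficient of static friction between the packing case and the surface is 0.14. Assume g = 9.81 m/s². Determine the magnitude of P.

On the verge of sliding up the incline, friction equals μN and acts down the slope.
Perpendicular: N + P sin 19.5° = W cos 14° = 1904 N.
Along incline: P cos 19.5° = W sin 14° + μN  with W sin 14° = 474.7 N.
Solving the pair for P and N: P = 749.1 N, N = 1654 N (and f = μN = 231.5 N).

P ≈ 749 N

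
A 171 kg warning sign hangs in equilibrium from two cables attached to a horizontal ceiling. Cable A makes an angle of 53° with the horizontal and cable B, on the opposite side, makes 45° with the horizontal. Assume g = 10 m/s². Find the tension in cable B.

T_B ≈ 1040 N

Weight W = 171 × 10 = 1710 N acts straight down.
Horizontal: T_A cos 53° = T_B cos 45°  →  T_A = 1.175 T_B.
Vertical: T_A sin 53° + T_B sin 45° = 1710.
Substituting the horizontal relation into the vertical equation gives 1.645 T_B = 1710, so T_B = 1039 N.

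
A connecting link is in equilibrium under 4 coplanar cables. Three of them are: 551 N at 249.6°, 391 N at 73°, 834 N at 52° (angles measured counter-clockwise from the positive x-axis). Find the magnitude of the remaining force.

F ≈ 674 N

Sum the known components: ΣF_x = 435.7 N, ΣF_y = 514.7 N.
For equilibrium the remaining force must supply (−ΣF_x, −ΣF_y) = (-435.7, -514.7) N.
Magnitude = √((-435.7)² + (-514.7)²) = 674.3 N; direction = atan2(-514.7, -435.7) = 229.7°.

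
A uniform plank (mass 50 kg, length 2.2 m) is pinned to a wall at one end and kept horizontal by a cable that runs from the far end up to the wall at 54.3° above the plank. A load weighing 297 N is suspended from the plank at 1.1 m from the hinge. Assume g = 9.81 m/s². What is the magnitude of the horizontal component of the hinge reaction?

H_x ≈ 283 N

Take torques about the hinge: T sin 54.3° · 2.2 = 50×9.81×1.1 + 297×1.1 = 866.25 N·m.
So T = 866.25 / (0.8121 × 2.2) = 484.86 N.
ΣF_x = 0: H_x = T cos 54.3° = 282.94 N.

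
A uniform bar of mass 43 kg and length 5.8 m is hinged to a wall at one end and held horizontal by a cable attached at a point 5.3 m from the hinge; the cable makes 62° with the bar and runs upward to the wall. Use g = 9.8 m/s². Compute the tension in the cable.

Take torques about the hinge: T sin 62° · 5.3 = 43×9.8×2.9 = 1222.1 N·m.
So T = 1222.1 / (0.8829 × 5.3) = 261.15 N.

T ≈ 261 N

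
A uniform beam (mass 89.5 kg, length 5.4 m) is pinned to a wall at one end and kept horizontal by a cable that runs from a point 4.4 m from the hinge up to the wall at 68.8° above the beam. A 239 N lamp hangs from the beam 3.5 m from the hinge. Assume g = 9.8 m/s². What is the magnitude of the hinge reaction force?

Take torques about the hinge: T sin 68.8° · 4.4 = 89.5×9.8×2.7 + 239×3.5 = 3204.7 N·m.
So T = 3204.7 / (0.9323 × 4.4) = 781.2 N.
ΣF_x = 0: H_x = T cos 68.8° = 282.5 N.
ΣF_y = 0: H_y = (89.5×9.8 + 239) − T sin 68.8° = 1116.1 − 728.33 = 387.77 N.
|H| = √(H_x² + H_y²) = √((282.5)² + (387.77)²) = 479.76 N.

|H| ≈ 480 N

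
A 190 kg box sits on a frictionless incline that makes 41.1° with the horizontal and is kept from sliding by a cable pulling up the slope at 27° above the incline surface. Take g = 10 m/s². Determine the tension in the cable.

T ≈ 1400 N

Take axes along and perpendicular to the incline. Weight components: W sin 41.1° = 1249 N down-slope, W cos 41.1° = 1432 N into the surface.
Along incline: T cos 27° = W sin 41.1° → T = 1402 N.
Perpendicular: N = W cos 41.1° − T sin 27° = 795.4 N.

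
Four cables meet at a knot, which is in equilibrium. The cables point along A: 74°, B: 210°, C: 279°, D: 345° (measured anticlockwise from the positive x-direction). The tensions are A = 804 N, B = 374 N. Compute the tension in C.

T_C ≈ 590 N

Resolve: ΣF_x = 804 cos 74° + 374 cos 210° + T_C cos 279° + T_D cos 345° = 0.
        ΣF_y = 804 sin 74° + 374 sin 210° + T_C sin 279° + T_D sin 345° = 0.
The known terms sum to (-102.3, 585.9) N, so 0.1564 T_C + 0.9659 T_D = 102.3 and -0.9877 T_C − 0.2588 T_D = -585.9.
Solving simultaneously: T_C = 590.5 N, T_D = 10.26 N.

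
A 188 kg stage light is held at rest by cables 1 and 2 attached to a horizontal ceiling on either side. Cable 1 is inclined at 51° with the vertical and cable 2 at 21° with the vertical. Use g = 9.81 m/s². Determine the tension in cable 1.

T_1 ≈ 695 N

Angles from the horizontal: cable 1 is 90° − 51° = 39°, cable 2 is 90° − 21° = 69°.
Weight W = 188 × 9.81 = 1844 N acts straight down.
Horizontal: T_1 cos 39° = T_2 cos 69°  →  T_2 = 2.169 T_1.
Vertical: T_1 sin 39° + T_2 sin 69° = 1844.
Substituting the horizontal relation into the vertical equation gives 2.654 T_1 = 1844, so T_1 = 694.9 N.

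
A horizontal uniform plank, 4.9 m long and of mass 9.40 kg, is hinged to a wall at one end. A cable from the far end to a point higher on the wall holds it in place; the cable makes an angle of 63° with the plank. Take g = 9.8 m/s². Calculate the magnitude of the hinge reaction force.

|H| ≈ 51.7 N

Take torques about the hinge: T sin 63° · 4.9 = 9.40×9.8×2.45 = 225.69 N·m.
So T = 225.69 / (0.8910 × 4.9) = 51.694 N.
ΣF_x = 0: H_x = T cos 63° = 23.469 N.
ΣF_y = 0: H_y = (9.40×9.8) − T sin 63° = 92.12 − 46.06 = 46.06 N.
|H| = √(H_x² + H_y²) = √((23.469)² + (46.06)²) = 51.694 N.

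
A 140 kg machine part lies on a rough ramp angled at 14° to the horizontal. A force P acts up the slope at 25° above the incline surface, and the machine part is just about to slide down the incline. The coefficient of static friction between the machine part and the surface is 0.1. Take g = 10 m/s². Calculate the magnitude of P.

On the verge of sliding down the incline, friction equals μN and acts up the slope.
Perpendicular: N + P sin 25° = W cos 14° = 1358 N.
Along incline: P cos 25° + μN = W sin 14° with W sin 14° = 338.7 N.
Solving the pair for P and N: P = 234.8 N, N = 1259 N (and f = μN = 125.9 N).

P ≈ 235 N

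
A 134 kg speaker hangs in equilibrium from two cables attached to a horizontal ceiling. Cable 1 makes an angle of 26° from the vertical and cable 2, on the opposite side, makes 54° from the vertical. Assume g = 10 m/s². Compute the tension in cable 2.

Angles from the horizontal: cable 1 is 90° − 26° = 64°, cable 2 is 90° − 54° = 36°.
Weight W = 134 × 10 = 1340 N acts straight down.
Horizontal: T_1 cos 64° = T_2 cos 36°  →  T_1 = 1.846 T_2.
Vertical: T_1 sin 64° + T_2 sin 36° = 1340.
Substituting the horizontal relation into the vertical equation gives 2.247 T_2 = 1340, so T_2 = 596.5 N.

T_2 ≈ 596 N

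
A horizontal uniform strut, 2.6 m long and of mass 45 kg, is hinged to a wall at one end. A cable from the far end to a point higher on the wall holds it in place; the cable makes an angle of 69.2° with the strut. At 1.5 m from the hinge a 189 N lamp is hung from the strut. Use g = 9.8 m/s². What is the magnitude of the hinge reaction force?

Take torques about the hinge: T sin 69.2° · 2.6 = 45×9.8×1.3 + 189×1.5 = 856.8 N·m.
So T = 856.8 / (0.9348 × 2.6) = 352.51 N.
ΣF_x = 0: H_x = T cos 69.2° = 125.18 N.
ΣF_y = 0: H_y = (45×9.8 + 189) − T sin 69.2° = 630 − 329.54 = 300.46 N.
|H| = √(H_x² + H_y²) = √((125.18)² + (300.46)²) = 325.5 N.

|H| ≈ 325 N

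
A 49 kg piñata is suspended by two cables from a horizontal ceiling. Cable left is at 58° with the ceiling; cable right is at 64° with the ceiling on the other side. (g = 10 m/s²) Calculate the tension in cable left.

Weight W = 49 × 10 = 490 N acts straight down.
Horizontal: T_left cos 58° = T_right cos 64°  →  T_right = 1.209 T_left.
Vertical: T_left sin 58° + T_right sin 64° = 490.
Substituting the horizontal relation into the vertical equation gives 1.935 T_left = 490, so T_left = 253.3 N.

T_left ≈ 253 N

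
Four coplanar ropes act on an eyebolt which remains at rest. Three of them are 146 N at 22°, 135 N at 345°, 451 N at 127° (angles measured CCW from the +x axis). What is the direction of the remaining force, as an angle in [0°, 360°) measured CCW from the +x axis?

Sum the known components: ΣF_x = -5.65 N, ΣF_y = 379.9 N.
For equilibrium the remaining force must supply (−ΣF_x, −ΣF_y) = (5.65, -379.9) N.
Magnitude = √((5.65)² + (-379.9)²) = 380 N; direction = atan2(-379.9, 5.65) = 270.9°.

θ ≈ 271°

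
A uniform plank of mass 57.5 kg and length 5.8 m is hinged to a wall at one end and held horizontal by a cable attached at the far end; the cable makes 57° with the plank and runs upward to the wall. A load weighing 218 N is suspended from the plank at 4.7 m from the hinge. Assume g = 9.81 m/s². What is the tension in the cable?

T ≈ 547 N

Take torques about the hinge: T sin 57° · 5.8 = 57.5×9.81×2.9 + 218×4.7 = 2660.4 N·m.
So T = 2660.4 / (0.8387 × 5.8) = 546.93 N.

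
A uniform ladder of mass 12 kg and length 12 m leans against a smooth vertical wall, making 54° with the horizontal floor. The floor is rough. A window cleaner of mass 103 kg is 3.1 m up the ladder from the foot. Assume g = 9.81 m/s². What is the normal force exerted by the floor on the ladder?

N_floor ≈ 1130 N

ΣF_y = 0: N_floor = 12×9.81 + 103×9.81 = 1128.2 N.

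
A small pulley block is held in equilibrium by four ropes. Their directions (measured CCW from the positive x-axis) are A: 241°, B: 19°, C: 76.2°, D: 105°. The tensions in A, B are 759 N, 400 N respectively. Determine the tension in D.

Resolve: ΣF_x = 759 cos 241° + 400 cos 19° + T_C cos 76.2° + T_D cos 105° = 0.
        ΣF_y = 759 sin 241° + 400 sin 19° + T_C sin 76.2° + T_D sin 105° = 0.
The known terms sum to (10.24, -533.6) N, so 0.2385 T_C − 0.2588 T_D = -10.24 and 0.9711 T_C + 0.9659 T_D = 533.6.
Solving simultaneously: T_C = 266.2 N, T_D = 284.8 N.

T_D ≈ 285 N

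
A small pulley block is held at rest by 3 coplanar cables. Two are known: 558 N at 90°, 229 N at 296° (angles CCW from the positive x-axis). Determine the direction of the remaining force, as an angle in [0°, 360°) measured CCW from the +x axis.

θ ≈ 254°

Sum the known components: ΣF_x = 100.4 N, ΣF_y = 352.2 N.
For equilibrium the remaining force must supply (−ΣF_x, −ΣF_y) = (-100.4, -352.2) N.
Magnitude = √((-100.4)² + (-352.2)²) = 366.2 N; direction = atan2(-352.2, -100.4) = 254.1°.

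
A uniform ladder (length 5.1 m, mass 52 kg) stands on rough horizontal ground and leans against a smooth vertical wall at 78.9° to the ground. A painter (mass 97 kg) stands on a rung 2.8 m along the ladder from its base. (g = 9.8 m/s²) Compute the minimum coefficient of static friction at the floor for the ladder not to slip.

μ_min ≈ 0.104

ΣF_y = 0: N_floor = 52×9.8 + 97×9.8 = 1460.2 N.
Torques about the foot: N_wall · 5.1 sin 78.9° = 52×9.8×2.55 cos 78.9° + 97×9.8×2.8 cos 78.9° → N_wall = 152.38 N.
ΣF_x = 0: f_floor = N_wall = 152.38 N.
μ_min = f_floor / N_floor = 152.38 / 1460.2 = 0.1044.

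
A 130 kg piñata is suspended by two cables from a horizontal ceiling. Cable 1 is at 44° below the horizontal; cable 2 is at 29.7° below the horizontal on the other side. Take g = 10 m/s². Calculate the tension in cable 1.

Weight W = 130 × 10 = 1300 N acts straight down.
Horizontal: T_1 cos 44° = T_2 cos 29.7°  →  T_2 = 0.8281 T_1.
Vertical: T_1 sin 44° + T_2 sin 29.7° = 1300.
Substituting the horizontal relation into the vertical equation gives 1.105 T_1 = 1300, so T_1 = 1177 N.

T_1 ≈ 1180 N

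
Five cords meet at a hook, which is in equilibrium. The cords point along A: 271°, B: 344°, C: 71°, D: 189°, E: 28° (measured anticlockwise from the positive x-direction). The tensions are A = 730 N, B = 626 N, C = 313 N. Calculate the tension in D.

Resolve: ΣF_x = 730 cos 271° + 626 cos 344° + 313 cos 71° + T_D cos 189° + T_E cos 28° = 0.
        ΣF_y = 730 sin 271° + 626 sin 344° + 313 sin 71° + T_D sin 189° + T_E sin 28° = 0.
The known terms sum to (716.4, -606.5) N, so -0.9877 T_D + 0.8829 T_E = -716.4 and -0.1564 T_D + 0.4695 T_E = 606.5.
Solving simultaneously: T_D = 2678 N, T_E = 2184 N.

T_D ≈ 2680 N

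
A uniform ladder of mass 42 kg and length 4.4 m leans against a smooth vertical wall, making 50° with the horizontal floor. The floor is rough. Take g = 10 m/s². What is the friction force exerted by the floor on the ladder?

Torques about the foot: N_wall · 4.4 sin 50° = 42×10×2.2 cos 50° → N_wall = 176.21 N.
ΣF_x = 0: f_floor = N_wall = 176.21 N.

f ≈ 176 N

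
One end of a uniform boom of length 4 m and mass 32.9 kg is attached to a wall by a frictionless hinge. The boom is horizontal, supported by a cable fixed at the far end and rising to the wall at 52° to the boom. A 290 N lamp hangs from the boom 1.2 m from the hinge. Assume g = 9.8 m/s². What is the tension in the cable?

Take torques about the hinge: T sin 52° · 4 = 32.9×9.8×2 + 290×1.2 = 992.84 N·m.
So T = 992.84 / (0.7880 × 4) = 314.98 N.

T ≈ 315 N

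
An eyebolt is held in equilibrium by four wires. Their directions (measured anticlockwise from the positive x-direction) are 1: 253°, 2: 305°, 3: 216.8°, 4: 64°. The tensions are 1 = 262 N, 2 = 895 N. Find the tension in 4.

T_4 ≈ 2300 N

Resolve: ΣF_x = 262 cos 253° + 895 cos 305° + T_3 cos 216.8° + T_4 cos 64° = 0.
        ΣF_y = 262 sin 253° + 895 sin 305° + T_3 sin 216.8° + T_4 sin 64° = 0.
The known terms sum to (436.7, -983.7) N, so -0.8007 T_3 + 0.4384 T_4 = -436.7 and -0.5990 T_3 + 0.8988 T_4 = 983.7.
Solving simultaneously: T_3 = 1802 N, T_4 = 2296 N.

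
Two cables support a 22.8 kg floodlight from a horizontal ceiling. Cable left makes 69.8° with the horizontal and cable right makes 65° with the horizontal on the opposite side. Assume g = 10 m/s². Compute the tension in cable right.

T_right ≈ 111 N

Weight W = 22.8 × 10 = 228 N acts straight down.
Horizontal: T_left cos 69.8° = T_right cos 65°  →  T_left = 1.224 T_right.
Vertical: T_left sin 69.8° + T_right sin 65° = 228.
Substituting the horizontal relation into the vertical equation gives 2.055 T_right = 228, so T_right = 111 N.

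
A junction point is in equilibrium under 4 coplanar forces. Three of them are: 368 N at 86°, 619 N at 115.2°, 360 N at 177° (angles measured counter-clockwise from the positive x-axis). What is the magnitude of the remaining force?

Sum the known components: ΣF_x = -597.4 N, ΣF_y = 946 N.
For equilibrium the remaining force must supply (−ΣF_x, −ΣF_y) = (597.4, -946) N.
Magnitude = √((597.4)² + (-946)²) = 1119 N; direction = atan2(-946, 597.4) = 302.3°.

F ≈ 1120 N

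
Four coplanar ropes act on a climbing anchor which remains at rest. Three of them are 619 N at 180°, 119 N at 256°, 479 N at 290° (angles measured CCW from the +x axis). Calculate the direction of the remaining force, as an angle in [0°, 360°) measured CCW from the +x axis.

θ ≈ 49.4°

Sum the known components: ΣF_x = -484 N, ΣF_y = -565.6 N.
For equilibrium the remaining force must supply (−ΣF_x, −ΣF_y) = (484, 565.6) N.
Magnitude = √((484)² + (565.6)²) = 744.4 N; direction = atan2(565.6, 484) = 49.4°.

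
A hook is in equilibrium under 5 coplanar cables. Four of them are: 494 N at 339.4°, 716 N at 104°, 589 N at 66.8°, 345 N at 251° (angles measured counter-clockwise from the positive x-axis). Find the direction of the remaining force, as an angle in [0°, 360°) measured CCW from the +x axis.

θ ≈ 241°

Sum the known components: ΣF_x = 408.9 N, ΣF_y = 736.1 N.
For equilibrium the remaining force must supply (−ΣF_x, −ΣF_y) = (-408.9, -736.1) N.
Magnitude = √((-408.9)² + (-736.1)²) = 842 N; direction = atan2(-736.1, -408.9) = 240.9°.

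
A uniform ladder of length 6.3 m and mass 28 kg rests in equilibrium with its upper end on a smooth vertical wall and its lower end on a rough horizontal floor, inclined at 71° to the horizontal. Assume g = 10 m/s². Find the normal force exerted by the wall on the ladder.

Torques about the foot: N_wall · 6.3 sin 71° = 28×10×3.15 cos 71° → N_wall = 48.206 N.

N_wall ≈ 48.2 N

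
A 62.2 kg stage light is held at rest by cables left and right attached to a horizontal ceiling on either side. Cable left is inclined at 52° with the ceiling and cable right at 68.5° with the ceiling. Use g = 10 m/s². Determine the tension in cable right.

Weight W = 62.2 × 10 = 622 N acts straight down.
Horizontal: T_left cos 52° = T_right cos 68.5°  →  T_left = 0.5953 T_right.
Vertical: T_left sin 52° + T_right sin 68.5° = 622.
Substituting the horizontal relation into the vertical equation gives 1.4 T_right = 622, so T_right = 444.4 N.

T_right ≈ 444 N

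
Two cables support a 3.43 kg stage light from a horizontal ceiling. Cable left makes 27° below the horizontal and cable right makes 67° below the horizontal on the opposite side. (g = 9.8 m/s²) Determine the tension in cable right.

T_right ≈ 30 N

Weight W = 3.43 × 9.8 = 33.61 N acts straight down.
Horizontal: T_left cos 27° = T_right cos 67°  →  T_left = 0.4385 T_right.
Vertical: T_left sin 27° + T_right sin 67° = 33.61.
Substituting the horizontal relation into the vertical equation gives 1.12 T_right = 33.61, so T_right = 30.02 N.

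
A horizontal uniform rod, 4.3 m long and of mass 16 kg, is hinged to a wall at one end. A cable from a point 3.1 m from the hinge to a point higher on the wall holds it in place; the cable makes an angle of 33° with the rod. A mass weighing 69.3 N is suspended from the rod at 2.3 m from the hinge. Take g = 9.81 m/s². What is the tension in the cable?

T ≈ 294 N

Take torques about the hinge: T sin 33° · 3.1 = 16×9.81×2.15 + 69.3×2.3 = 496.85 N·m.
So T = 496.85 / (0.5446 × 3.1) = 294.28 N.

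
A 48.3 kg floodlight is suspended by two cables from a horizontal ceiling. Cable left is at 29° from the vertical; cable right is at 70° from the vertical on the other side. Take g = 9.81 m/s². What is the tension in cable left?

T_left ≈ 451 N

Angles from the horizontal: cable left is 90° − 29° = 61°, cable right is 90° − 70° = 20°.
Weight W = 48.3 × 9.81 = 473.8 N acts straight down.
Horizontal: T_left cos 61° = T_right cos 20°  →  T_right = 0.5159 T_left.
Vertical: T_left sin 61° + T_right sin 20° = 473.8.
Substituting the horizontal relation into the vertical equation gives 1.051 T_left = 473.8, so T_left = 450.8 N.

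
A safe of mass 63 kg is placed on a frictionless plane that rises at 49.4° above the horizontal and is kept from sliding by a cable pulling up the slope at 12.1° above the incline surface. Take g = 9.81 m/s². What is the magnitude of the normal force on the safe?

N ≈ 302 N

Take axes along and perpendicular to the incline. Weight components: W sin 49.4° = 469.3 N down-slope, W cos 49.4° = 402.2 N into the surface.
Along incline: T cos 12.1° = W sin 49.4° → T = 479.9 N.
Perpendicular: N = W cos 49.4° − T sin 12.1° = 301.6 N.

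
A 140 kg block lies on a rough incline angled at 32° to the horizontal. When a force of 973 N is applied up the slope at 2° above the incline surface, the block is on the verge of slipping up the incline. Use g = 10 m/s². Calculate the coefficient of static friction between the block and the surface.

μ ≈ 0.200

On the verge of sliding up the incline, friction is at its maximum μN and acts down the slope.
Perpendicular to incline: N = W cos 32° − P sin 2° = 1187 − 33.96 = 1153 N.
Along incline: P cos 2° − μN = W sin 32° → μ = −(W sin 32° − P cos 2°) / N = 0.1999.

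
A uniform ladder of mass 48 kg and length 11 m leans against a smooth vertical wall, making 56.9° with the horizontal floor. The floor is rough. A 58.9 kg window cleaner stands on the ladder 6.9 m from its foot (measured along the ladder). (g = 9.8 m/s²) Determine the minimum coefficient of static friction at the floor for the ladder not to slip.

μ_min ≈ 0.372

ΣF_y = 0: N_floor = 48×9.8 + 58.9×9.8 = 1047.6 N.
Torques about the foot: N_wall · 11 sin 56.9° = 48×9.8×5.5 cos 56.9° + 58.9×9.8×6.9 cos 56.9° → N_wall = 389.36 N.
ΣF_x = 0: f_floor = N_wall = 389.36 N.
μ_min = f_floor / N_floor = 389.36 / 1047.6 = 0.3717.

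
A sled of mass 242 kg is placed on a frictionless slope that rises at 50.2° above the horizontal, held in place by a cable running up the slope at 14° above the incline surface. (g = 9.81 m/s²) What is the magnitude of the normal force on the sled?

Take axes along and perpendicular to the incline. Weight components: W sin 50.2° = 1824 N down-slope, W cos 50.2° = 1520 N into the surface.
Along incline: T cos 14° = W sin 50.2° → T = 1880 N.
Perpendicular: N = W cos 50.2° − T sin 14° = 1065 N.

N ≈ 1060 N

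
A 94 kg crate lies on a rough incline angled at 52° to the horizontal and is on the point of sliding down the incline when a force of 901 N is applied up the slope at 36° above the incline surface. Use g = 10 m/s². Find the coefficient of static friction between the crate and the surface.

On the verge of sliding down the incline, friction is at its maximum μN and acts up the slope.
Perpendicular to incline: N = W cos 52° − P sin 36° = 578.7 − 529.6 = 49.13 N.
Along incline: P cos 36° + μN = W sin 52° → μ = (W sin 52° − P cos 36°) / N = 0.2403.

μ ≈ 0.240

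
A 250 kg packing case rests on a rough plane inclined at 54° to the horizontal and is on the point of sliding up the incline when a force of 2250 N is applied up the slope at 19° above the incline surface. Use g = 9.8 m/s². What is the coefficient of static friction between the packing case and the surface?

μ ≈ 0.205

On the verge of sliding up the incline, friction is at its maximum μN and acts down the slope.
Perpendicular to incline: N = W cos 54° − P sin 19° = 1440 − 732.5 = 707.5 N.
Along incline: P cos 19° − μN = W sin 54° → μ = −(W sin 54° − P cos 19°) / N = 0.2054.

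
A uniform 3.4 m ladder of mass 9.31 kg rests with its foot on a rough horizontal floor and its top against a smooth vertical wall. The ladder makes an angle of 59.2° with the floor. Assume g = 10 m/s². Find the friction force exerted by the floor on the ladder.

Torques about the foot: N_wall · 3.4 sin 59.2° = 9.31×10×1.7 cos 59.2° → N_wall = 27.749 N.
ΣF_x = 0: f_floor = N_wall = 27.749 N.

f ≈ 27.7 N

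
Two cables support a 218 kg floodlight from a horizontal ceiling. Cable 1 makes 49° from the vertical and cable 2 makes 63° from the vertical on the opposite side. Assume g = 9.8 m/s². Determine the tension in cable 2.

T_2 ≈ 1740 N

Angles from the horizontal: cable 1 is 90° − 49° = 41°, cable 2 is 90° − 63° = 27°.
Weight W = 218 × 9.8 = 2136 N acts straight down.
Horizontal: T_1 cos 41° = T_2 cos 27°  →  T_1 = 1.181 T_2.
Vertical: T_1 sin 41° + T_2 sin 27° = 2136.
Substituting the horizontal relation into the vertical equation gives 1.229 T_2 = 2136, so T_2 = 1739 N.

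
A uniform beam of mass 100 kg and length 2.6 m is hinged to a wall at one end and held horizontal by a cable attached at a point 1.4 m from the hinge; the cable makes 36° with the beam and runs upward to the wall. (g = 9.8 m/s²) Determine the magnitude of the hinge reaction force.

Take torques about the hinge: T sin 36° · 1.4 = 100×9.8×1.3 = 1274 N·m.
So T = 1274 / (0.5878 × 1.4) = 1548.2 N.
ΣF_x = 0: H_x = T cos 36° = 1252.5 N.
ΣF_y = 0: H_y = (100×9.8) − T sin 36° = 980 − 910 = 70 N.
|H| = √(H_x² + H_y²) = √((1252.5)² + (70)²) = 1254.5 N.

|H| ≈ 1250 N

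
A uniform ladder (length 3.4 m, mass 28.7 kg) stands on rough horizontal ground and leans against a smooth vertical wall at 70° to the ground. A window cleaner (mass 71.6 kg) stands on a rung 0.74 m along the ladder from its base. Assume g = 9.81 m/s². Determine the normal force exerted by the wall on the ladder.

Torques about the foot: N_wall · 3.4 sin 70° = 28.7×9.81×1.7 cos 70° + 71.6×9.81×0.74 cos 70° → N_wall = 106.88 N.

N_wall ≈ 107 N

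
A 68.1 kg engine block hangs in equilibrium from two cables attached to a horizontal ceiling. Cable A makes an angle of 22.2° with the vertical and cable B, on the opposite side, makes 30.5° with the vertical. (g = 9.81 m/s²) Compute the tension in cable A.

T_A ≈ 426 N

Angles from the horizontal: cable A is 90° − 22.2° = 67.8°, cable B is 90° − 30.5° = 59.5°.
Weight W = 68.1 × 9.81 = 668.1 N acts straight down.
Horizontal: T_A cos 67.8° = T_B cos 59.5°  →  T_B = 0.7445 T_A.
Vertical: T_A sin 67.8° + T_B sin 59.5° = 668.1.
Substituting the horizontal relation into the vertical equation gives 1.567 T_A = 668.1, so T_A = 426.2 N.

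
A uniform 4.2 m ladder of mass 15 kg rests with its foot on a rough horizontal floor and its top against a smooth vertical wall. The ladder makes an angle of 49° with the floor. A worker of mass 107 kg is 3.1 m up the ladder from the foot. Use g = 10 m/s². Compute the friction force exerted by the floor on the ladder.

f ≈ 752 N

Torques about the foot: N_wall · 4.2 sin 49° = 15×10×2.1 cos 49° + 107×10×3.1 cos 49° → N_wall = 751.73 N.
ΣF_x = 0: f_floor = N_wall = 751.73 N.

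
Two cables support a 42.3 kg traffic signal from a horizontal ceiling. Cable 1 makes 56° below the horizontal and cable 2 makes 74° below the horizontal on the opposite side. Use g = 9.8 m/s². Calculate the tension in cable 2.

Weight W = 42.3 × 9.8 = 414.5 N acts straight down.
Horizontal: T_1 cos 56° = T_2 cos 74°  →  T_1 = 0.4929 T_2.
Vertical: T_1 sin 56° + T_2 sin 74° = 414.5.
Substituting the horizontal relation into the vertical equation gives 1.37 T_2 = 414.5, so T_2 = 302.6 N.

T_2 ≈ 303 N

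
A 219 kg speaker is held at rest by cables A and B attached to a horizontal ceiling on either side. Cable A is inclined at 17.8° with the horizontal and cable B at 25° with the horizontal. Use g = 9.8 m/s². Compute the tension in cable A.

Weight W = 219 × 9.8 = 2146 N acts straight down.
Horizontal: T_A cos 17.8° = T_B cos 25°  →  T_B = 1.051 T_A.
Vertical: T_A sin 17.8° + T_B sin 25° = 2146.
Substituting the horizontal relation into the vertical equation gives 0.7497 T_A = 2146, so T_A = 2863 N.

T_A ≈ 2860 N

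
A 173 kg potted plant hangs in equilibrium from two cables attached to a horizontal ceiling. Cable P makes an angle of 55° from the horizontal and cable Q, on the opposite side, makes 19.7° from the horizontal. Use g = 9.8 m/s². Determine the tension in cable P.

Weight W = 173 × 9.8 = 1695 N acts straight down.
Horizontal: T_P cos 55° = T_Q cos 19.7°  →  T_Q = 0.6092 T_P.
Vertical: T_P sin 55° + T_Q sin 19.7° = 1695.
Substituting the horizontal relation into the vertical equation gives 1.025 T_P = 1695, so T_P = 1655 N.

T_P ≈ 1650 N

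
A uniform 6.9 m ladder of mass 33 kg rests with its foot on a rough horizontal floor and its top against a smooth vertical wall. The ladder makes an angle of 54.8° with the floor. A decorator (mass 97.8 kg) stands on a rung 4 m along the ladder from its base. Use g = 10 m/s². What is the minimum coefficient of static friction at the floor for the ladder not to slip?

ΣF_y = 0: N_floor = 33×10 + 97.8×10 = 1308 N.
Torques about the foot: N_wall · 6.9 sin 54.8° = 33×10×3.45 cos 54.8° + 97.8×10×4 cos 54.8° → N_wall = 516.34 N.
ΣF_x = 0: f_floor = N_wall = 516.34 N.
μ_min = f_floor / N_floor = 516.34 / 1308 = 0.3948.

μ_min ≈ 0.395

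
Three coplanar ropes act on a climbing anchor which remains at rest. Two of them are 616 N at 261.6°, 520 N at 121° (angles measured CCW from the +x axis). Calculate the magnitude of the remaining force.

F ≈ 393 N

Sum the known components: ΣF_x = -357.8 N, ΣF_y = -163.7 N.
For equilibrium the remaining force must supply (−ΣF_x, −ΣF_y) = (357.8, 163.7) N.
Magnitude = √((357.8)² + (163.7)²) = 393.5 N; direction = atan2(163.7, 357.8) = 24.6°.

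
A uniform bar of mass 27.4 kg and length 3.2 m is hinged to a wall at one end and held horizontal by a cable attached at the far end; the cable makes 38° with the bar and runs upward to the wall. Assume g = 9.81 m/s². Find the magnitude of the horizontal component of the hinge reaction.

Take torques about the hinge: T sin 38° · 3.2 = 27.4×9.81×1.6 = 430.07 N·m.
So T = 430.07 / (0.6157 × 3.2) = 218.3 N.
ΣF_x = 0: H_x = T cos 38° = 172.02 N.

H_x ≈ 172 N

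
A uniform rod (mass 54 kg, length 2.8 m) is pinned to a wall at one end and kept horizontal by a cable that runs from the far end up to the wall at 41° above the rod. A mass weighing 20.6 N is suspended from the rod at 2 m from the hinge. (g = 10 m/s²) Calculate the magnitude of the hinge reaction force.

Take torques about the hinge: T sin 41° · 2.8 = 54×10×1.4 + 20.6×2 = 797.2 N·m.
So T = 797.2 / (0.6561 × 2.8) = 433.98 N.
ΣF_x = 0: H_x = T cos 41° = 327.53 N.
ΣF_y = 0: H_y = (54×10 + 20.6) − T sin 41° = 560.6 − 284.71 = 275.89 N.
|H| = √(H_x² + H_y²) = √((327.53)² + (275.89)²) = 428.24 N.

|H| ≈ 428 N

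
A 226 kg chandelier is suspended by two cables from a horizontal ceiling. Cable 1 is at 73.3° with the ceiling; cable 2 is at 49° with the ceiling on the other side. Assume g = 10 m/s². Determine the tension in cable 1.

Weight W = 226 × 10 = 2260 N acts straight down.
Horizontal: T_1 cos 73.3° = T_2 cos 49°  →  T_2 = 0.438 T_1.
Vertical: T_1 sin 73.3° + T_2 sin 49° = 2260.
Substituting the horizontal relation into the vertical equation gives 1.288 T_1 = 2260, so T_1 = 1754 N.

T_1 ≈ 1750 N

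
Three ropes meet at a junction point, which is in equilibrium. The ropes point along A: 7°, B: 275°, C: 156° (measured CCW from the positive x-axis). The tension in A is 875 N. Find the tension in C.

T_C ≈ 1000 N

Resolve: ΣF_x = 875 cos 7° + T_B cos 275° + T_C cos 156° = 0.
        ΣF_y = 875 sin 7° + T_B sin 275° + T_C sin 156° = 0.
The known terms sum to (868.5, 106.6) N, so 0.0872 T_B − 0.9135 T_C = -868.5 and -0.9962 T_B + 0.4067 T_C = -106.6.
Solving simultaneously: T_B = 515.3 N, T_C = 999.8 N.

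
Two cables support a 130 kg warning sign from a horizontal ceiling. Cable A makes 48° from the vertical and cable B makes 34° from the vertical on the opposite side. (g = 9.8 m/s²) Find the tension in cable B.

Angles from the horizontal: cable A is 90° − 48° = 42°, cable B is 90° − 34° = 56°.
Weight W = 130 × 9.8 = 1274 N acts straight down.
Horizontal: T_A cos 42° = T_B cos 56°  →  T_A = 0.7525 T_B.
Vertical: T_A sin 42° + T_B sin 56° = 1274.
Substituting the horizontal relation into the vertical equation gives 1.333 T_B = 1274, so T_B = 956.1 N.

T_B ≈ 956 N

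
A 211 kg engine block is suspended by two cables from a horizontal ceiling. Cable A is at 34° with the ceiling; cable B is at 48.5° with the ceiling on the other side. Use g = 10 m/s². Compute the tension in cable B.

T_B ≈ 1760 N

Weight W = 211 × 10 = 2110 N acts straight down.
Horizontal: T_A cos 34° = T_B cos 48.5°  →  T_A = 0.7993 T_B.
Vertical: T_A sin 34° + T_B sin 48.5° = 2110.
Substituting the horizontal relation into the vertical equation gives 1.196 T_B = 2110, so T_B = 1764 N.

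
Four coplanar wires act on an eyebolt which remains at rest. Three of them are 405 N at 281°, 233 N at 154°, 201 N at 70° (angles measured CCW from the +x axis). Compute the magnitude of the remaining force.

Sum the known components: ΣF_x = -63.4 N, ΣF_y = -106.5 N.
For equilibrium the remaining force must supply (−ΣF_x, −ΣF_y) = (63.4, 106.5) N.
Magnitude = √((63.4)² + (106.5)²) = 124 N; direction = atan2(106.5, 63.4) = 59.2°.

F ≈ 124 N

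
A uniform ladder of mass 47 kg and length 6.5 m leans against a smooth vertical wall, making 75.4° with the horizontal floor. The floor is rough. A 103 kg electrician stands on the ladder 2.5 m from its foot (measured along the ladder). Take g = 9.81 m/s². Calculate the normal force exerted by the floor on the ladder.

N_floor ≈ 1470 N

ΣF_y = 0: N_floor = 47×9.81 + 103×9.81 = 1471.5 N.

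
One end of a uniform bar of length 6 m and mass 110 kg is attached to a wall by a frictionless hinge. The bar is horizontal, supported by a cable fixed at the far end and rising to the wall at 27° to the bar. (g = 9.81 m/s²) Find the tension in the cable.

T ≈ 1190 N

Take torques about the hinge: T sin 27° · 6 = 110×9.81×3 = 3237.3 N·m.
So T = 3237.3 / (0.4540 × 6) = 1188.5 N.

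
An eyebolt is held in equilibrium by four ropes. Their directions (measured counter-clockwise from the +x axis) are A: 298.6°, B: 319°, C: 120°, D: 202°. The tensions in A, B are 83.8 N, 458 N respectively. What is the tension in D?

Resolve: ΣF_x = 83.8 cos 298.6° + 458 cos 319° + T_C cos 120° + T_D cos 202° = 0.
        ΣF_y = 83.8 sin 298.6° + 458 sin 319° + T_C sin 120° + T_D sin 202° = 0.
The known terms sum to (385.8, -374.1) N, so -0.5000 T_C − 0.9272 T_D = -385.8 and 0.8660 T_C − 0.3746 T_D = 374.1.
Solving simultaneously: T_C = 496.2 N, T_D = 148.5 N.

T_D ≈ 149 N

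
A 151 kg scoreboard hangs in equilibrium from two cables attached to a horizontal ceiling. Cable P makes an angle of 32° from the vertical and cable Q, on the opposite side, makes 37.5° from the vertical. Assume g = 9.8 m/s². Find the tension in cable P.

Angles from the horizontal: cable P is 90° − 32° = 58°, cable Q is 90° − 37.5° = 52.5°.
Weight W = 151 × 9.8 = 1480 N acts straight down.
Horizontal: T_P cos 58° = T_Q cos 52.5°  →  T_Q = 0.8705 T_P.
Vertical: T_P sin 58° + T_Q sin 52.5° = 1480.
Substituting the horizontal relation into the vertical equation gives 1.539 T_P = 1480, so T_P = 961.8 N.

T_P ≈ 962 N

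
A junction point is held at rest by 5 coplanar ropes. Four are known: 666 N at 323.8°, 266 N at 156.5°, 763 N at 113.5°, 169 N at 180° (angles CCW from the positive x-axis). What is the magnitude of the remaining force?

Sum the known components: ΣF_x = -179.7 N, ΣF_y = 412.4 N.
For equilibrium the remaining force must supply (−ΣF_x, −ΣF_y) = (179.7, -412.4) N.
Magnitude = √((179.7)² + (-412.4)²) = 449.9 N; direction = atan2(-412.4, 179.7) = 293.5°.

F ≈ 450 N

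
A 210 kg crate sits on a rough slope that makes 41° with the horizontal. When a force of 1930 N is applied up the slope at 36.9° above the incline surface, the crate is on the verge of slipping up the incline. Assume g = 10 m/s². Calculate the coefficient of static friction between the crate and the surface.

On the verge of sliding up the incline, friction is at its maximum μN and acts down the slope.
Perpendicular to incline: N = W cos 41° − P sin 36.9° = 1585 − 1159 = 426.1 N.
Along incline: P cos 36.9° − μN = W sin 41° → μ = −(W sin 41° − P cos 36.9°) / N = 0.3888.

μ ≈ 0.389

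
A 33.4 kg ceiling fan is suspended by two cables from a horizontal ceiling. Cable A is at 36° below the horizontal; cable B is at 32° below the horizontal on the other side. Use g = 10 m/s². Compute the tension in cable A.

T_A ≈ 305 N

Weight W = 33.4 × 10 = 334 N acts straight down.
Horizontal: T_A cos 36° = T_B cos 32°  →  T_B = 0.954 T_A.
Vertical: T_A sin 36° + T_B sin 32° = 334.
Substituting the horizontal relation into the vertical equation gives 1.093 T_A = 334, so T_A = 305.5 N.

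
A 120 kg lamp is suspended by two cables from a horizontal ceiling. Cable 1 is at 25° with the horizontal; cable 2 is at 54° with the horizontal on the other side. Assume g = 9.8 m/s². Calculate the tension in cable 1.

Weight W = 120 × 9.8 = 1176 N acts straight down.
Horizontal: T_1 cos 25° = T_2 cos 54°  →  T_2 = 1.542 T_1.
Vertical: T_1 sin 25° + T_2 sin 54° = 1176.
Substituting the horizontal relation into the vertical equation gives 1.67 T_1 = 1176, so T_1 = 704.2 N.

T_1 ≈ 704 N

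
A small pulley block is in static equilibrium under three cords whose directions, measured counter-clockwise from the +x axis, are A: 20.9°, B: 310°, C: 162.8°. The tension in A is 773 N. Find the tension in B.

T_B ≈ 880 N

Resolve: ΣF_x = 773 cos 20.9° + T_B cos 310° + T_C cos 162.8° = 0.
        ΣF_y = 773 sin 20.9° + T_B sin 310° + T_C sin 162.8° = 0.
The known terms sum to (722.1, 275.8) N, so 0.6428 T_B − 0.9553 T_C = -722.1 and -0.7660 T_B + 0.2957 T_C = -275.8.
Solving simultaneously: T_B = 880.5 N, T_C = 1348 N.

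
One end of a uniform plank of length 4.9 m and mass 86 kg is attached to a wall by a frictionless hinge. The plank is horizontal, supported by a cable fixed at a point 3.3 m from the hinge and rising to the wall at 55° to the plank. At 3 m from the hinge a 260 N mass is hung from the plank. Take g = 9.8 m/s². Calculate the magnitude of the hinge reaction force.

Take torques about the hinge: T sin 55° · 3.3 = 86×9.8×2.45 + 260×3 = 2844.9 N·m.
So T = 2844.9 / (0.8192 × 3.3) = 1052.4 N.
ΣF_x = 0: H_x = T cos 55° = 603.63 N.
ΣF_y = 0: H_y = (86×9.8 + 260) − T sin 55° = 1102.8 − 862.08 = 240.72 N.
|H| = √(H_x² + H_y²) = √((603.63)² + (240.72)²) = 649.86 N.

|H| ≈ 650 N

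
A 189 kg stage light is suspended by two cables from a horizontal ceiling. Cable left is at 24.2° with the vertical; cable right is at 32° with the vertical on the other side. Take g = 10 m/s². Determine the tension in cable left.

T_left ≈ 1210 N

Angles from the horizontal: cable left is 90° − 24.2° = 65.8°, cable right is 90° − 32° = 58°.
Weight W = 189 × 10 = 1890 N acts straight down.
Horizontal: T_left cos 65.8° = T_right cos 58°  →  T_right = 0.7736 T_left.
Vertical: T_left sin 65.8° + T_right sin 58° = 1890.
Substituting the horizontal relation into the vertical equation gives 1.568 T_left = 1890, so T_left = 1205 N.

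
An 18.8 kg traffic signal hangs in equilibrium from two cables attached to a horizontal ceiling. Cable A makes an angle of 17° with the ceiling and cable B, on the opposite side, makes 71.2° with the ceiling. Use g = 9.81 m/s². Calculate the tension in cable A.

T_A ≈ 59.5 N

Weight W = 18.8 × 9.81 = 184.4 N acts straight down.
Horizontal: T_A cos 17° = T_B cos 71.2°  →  T_B = 2.967 T_A.
Vertical: T_A sin 17° + T_B sin 71.2° = 184.4.
Substituting the horizontal relation into the vertical equation gives 3.101 T_A = 184.4, so T_A = 59.46 N.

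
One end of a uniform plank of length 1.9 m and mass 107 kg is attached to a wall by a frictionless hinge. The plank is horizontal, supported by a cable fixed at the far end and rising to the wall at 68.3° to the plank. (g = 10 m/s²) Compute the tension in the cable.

T ≈ 576 N

Take torques about the hinge: T sin 68.3° · 1.9 = 107×10×0.95 = 1016.5 N·m.
So T = 1016.5 / (0.9291 × 1.9) = 575.81 N.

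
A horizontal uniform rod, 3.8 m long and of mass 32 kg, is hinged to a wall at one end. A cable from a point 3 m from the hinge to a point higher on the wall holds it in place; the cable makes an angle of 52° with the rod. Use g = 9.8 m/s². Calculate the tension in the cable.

T ≈ 252 N

Take torques about the hinge: T sin 52° · 3 = 32×9.8×1.9 = 595.84 N·m.
So T = 595.84 / (0.7880 × 3) = 252.04 N.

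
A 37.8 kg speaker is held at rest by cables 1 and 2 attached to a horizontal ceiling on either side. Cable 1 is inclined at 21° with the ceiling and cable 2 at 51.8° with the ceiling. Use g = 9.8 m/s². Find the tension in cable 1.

T_1 ≈ 240 N

Weight W = 37.8 × 9.8 = 370.4 N acts straight down.
Horizontal: T_1 cos 21° = T_2 cos 51.8°  →  T_2 = 1.51 T_1.
Vertical: T_1 sin 21° + T_2 sin 51.8° = 370.4.
Substituting the horizontal relation into the vertical equation gives 1.545 T_1 = 370.4, so T_1 = 239.8 N.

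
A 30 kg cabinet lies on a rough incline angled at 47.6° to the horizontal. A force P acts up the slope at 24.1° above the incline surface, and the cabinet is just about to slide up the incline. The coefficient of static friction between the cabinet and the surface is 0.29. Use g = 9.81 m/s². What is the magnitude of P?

On the verge of sliding up the incline, friction equals μN and acts down the slope.
Perpendicular: N + P sin 24.1° = W cos 47.6° = 198.4 N.
Along incline: P cos 24.1° = W sin 47.6° + μN  with W sin 47.6° = 217.3 N.
Solving the pair for P and N: P = 266.5 N, N = 89.61 N (and f = μN = 25.99 N).

P ≈ 267 N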